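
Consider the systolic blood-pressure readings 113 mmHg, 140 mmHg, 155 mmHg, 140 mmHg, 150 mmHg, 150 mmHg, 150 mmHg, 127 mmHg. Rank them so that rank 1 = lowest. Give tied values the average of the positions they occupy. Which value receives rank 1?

113

Sorted (ascending): 113, 127, 140, 140, 150, 150, 150, 155
The 2 values of 140 occupy positions 3–4 → average rank (3+4)/2 = 3.5.
The 3 values of 150 occupy positions 5–7 → average rank 6.
Rank 1 → value 113.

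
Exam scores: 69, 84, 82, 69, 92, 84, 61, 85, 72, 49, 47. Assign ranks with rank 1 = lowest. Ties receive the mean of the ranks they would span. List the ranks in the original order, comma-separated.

4.5, 8.5, 7, 4.5, 11, 8.5, 3, 10, 6, 2, 1

Sorted (ascending): 47, 49, 61, 69, 69, 72, 82, 84, 84, 85, 92
The 2 values of 69 occupy positions 4–5 → average rank (4+5)/2 = 4.5.
The 2 values of 84 occupy positions 8–9 → average rank (8+9)/2 = 8.5.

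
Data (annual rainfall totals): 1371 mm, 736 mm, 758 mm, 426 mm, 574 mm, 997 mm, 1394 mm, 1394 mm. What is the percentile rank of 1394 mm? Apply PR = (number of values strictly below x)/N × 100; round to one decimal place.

75.0

N = 8.
Strictly below 1394: 6. Equal to 1394: 2.
PR = 6/8 × 100 = 75.0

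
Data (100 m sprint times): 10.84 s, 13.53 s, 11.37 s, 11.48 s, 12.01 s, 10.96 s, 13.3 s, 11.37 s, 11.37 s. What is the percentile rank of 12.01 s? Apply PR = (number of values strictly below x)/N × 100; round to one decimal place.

66.7

N = 9.
Strictly below 12.01: 6. Equal to 12.01: 1.
PR = 6/9 × 100 = 66.7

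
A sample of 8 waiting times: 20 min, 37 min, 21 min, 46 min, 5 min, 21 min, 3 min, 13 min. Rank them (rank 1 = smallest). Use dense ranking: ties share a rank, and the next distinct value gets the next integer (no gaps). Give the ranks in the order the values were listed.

Sorted (ascending): 3, 5, 13, 20, 21, 21, 37, 46
The 2 values of 21 share dense rank 5.
Remaining distinct values take the next consecutive integers.

4, 6, 5, 7, 2, 5, 1, 3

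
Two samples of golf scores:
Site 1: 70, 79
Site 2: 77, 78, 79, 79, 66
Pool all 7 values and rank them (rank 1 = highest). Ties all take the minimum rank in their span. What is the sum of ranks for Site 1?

Sorted (descending): 79, 79, 79, 78, 77, 70, 66
The 3 values of 79 occupy positions 1–3 → each gets rank 1.
Site 1 values → pooled ranks: 70→6, 79→1
Rank sum = 6 + 1 = 7

7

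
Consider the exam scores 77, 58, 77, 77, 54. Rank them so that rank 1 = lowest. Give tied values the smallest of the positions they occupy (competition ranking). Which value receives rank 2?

Sorted (ascending): 54, 58, 77, 77, 77
The 3 values of 77 occupy positions 3–5 → each gets rank 3.
Rank 2 → value 58.

58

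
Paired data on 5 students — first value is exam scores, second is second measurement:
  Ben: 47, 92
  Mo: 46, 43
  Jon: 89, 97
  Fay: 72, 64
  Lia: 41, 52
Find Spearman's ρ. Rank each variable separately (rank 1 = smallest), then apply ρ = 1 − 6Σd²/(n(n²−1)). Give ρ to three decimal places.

0.800

Ranks of variable 1: 3, 2, 5, 4, 1
Ranks of variable 2: 4, 1, 5, 3, 2
d = r₁ − r₂: -1, 1, 0, 1, -1
d²: 1, 1, 0, 1, 1; Σd² = 4
ρ = 1 − 6·4/(5·24) = 1 − 24/120 = 0.800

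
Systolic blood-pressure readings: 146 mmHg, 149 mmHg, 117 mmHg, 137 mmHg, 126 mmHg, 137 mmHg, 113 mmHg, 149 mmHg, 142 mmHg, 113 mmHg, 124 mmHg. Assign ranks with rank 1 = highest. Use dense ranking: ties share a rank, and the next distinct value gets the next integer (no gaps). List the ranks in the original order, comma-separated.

2, 1, 7, 4, 5, 4, 8, 1, 3, 8, 6

Sorted (descending): 149, 149, 146, 142, 137, 137, 126, 124, 117, 113, 113
The 2 values of 149 share dense rank 1.
The 2 values of 137 share dense rank 4.
The 2 values of 113 share dense rank 8.
Remaining distinct values take the next consecutive integers.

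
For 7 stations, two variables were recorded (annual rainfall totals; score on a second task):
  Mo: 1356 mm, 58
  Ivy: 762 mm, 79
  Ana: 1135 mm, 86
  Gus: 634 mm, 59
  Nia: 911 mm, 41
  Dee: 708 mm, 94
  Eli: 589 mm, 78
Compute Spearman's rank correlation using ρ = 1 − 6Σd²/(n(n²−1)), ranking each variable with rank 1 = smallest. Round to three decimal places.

Ranks of variable 1: 7, 4, 6, 2, 5, 3, 1
Ranks of variable 2: 2, 5, 6, 3, 1, 7, 4
d = r₁ − r₂: 5, -1, 0, -1, 4, -4, -3
d²: 25, 1, 0, 1, 16, 16, 9; Σd² = 68
ρ = 1 − 6·68/(7·48) = 1 − 408/336 = -0.214

-0.214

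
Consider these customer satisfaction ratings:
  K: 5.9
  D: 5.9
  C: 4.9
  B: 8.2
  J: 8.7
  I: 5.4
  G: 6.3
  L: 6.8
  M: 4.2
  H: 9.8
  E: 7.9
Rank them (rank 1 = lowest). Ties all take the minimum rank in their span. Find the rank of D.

4

Sorted (ascending): 4.2, 4.9, 5.4, 5.9, 5.9, 6.3, 6.8, 7.9, 8.2, 8.7, 9.8
The 2 values of 5.9 occupy positions 4–5 → each gets rank 4.
D has value 5.9 → rank 4.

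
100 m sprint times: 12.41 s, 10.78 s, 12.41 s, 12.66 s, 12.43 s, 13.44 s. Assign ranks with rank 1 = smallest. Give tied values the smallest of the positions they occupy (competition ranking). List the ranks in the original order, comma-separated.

2, 1, 2, 5, 4, 6

Sorted (ascending): 10.78, 12.41, 12.41, 12.43, 12.66, 13.44
The 2 values of 12.41 occupy positions 2–3 → each gets rank 2.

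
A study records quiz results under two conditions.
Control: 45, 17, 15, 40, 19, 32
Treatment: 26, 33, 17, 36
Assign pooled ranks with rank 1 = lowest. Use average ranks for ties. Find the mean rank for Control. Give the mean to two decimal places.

5.42

Sorted (ascending): 15, 17, 17, 19, 26, 32, 33, 36, 40, 45
The 2 values of 17 occupy positions 2–3 → average rank (2+3)/2 = 2.5.
Control values → pooled ranks: 45→10, 17→2.5, 15→1, 40→9, 19→4, 32→6
Mean rank = (10 + 2.5 + 1 + 9 + 4 + 6) / 6 = 5.42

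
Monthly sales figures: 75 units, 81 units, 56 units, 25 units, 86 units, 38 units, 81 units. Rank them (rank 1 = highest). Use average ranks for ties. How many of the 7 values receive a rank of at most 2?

1

Sorted (descending): 86, 81, 81, 75, 56, 38, 25
The 2 values of 81 occupy positions 2–3 → average rank (2+3)/2 = 2.5.
Ranks ≤ 2: {1} → 1 value.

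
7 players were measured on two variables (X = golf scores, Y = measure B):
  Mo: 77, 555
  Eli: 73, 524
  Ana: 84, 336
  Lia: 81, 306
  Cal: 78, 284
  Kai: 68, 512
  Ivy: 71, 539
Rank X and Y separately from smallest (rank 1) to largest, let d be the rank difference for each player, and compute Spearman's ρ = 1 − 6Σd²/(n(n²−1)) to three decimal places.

-0.536

Ranks of variable 1: 4, 3, 7, 6, 5, 1, 2
Ranks of variable 2: 7, 5, 3, 2, 1, 4, 6
d = r₁ − r₂: -3, -2, 4, 4, 4, -3, -4
d²: 9, 4, 16, 16, 16, 9, 16; Σd² = 86
ρ = 1 − 6·86/(7·48) = 1 − 516/336 = -0.536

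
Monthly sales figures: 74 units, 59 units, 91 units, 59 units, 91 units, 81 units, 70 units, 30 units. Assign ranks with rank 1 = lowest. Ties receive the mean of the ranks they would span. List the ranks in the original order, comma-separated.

5, 2.5, 7.5, 2.5, 7.5, 6, 4, 1

Sorted (ascending): 30, 59, 59, 70, 74, 81, 91, 91
The 2 values of 59 occupy positions 2–3 → average rank (2+3)/2 = 2.5.
The 2 values of 91 occupy positions 7–8 → average rank (7+8)/2 = 7.5.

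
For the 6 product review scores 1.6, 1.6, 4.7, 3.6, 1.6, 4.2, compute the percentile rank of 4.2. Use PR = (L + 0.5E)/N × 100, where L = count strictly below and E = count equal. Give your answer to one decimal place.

N = 6.
Strictly below 4.2: 4. Equal to 4.2: 1.
PR = (4 + 0.5·1)/6 × 100 = 75.0

75.0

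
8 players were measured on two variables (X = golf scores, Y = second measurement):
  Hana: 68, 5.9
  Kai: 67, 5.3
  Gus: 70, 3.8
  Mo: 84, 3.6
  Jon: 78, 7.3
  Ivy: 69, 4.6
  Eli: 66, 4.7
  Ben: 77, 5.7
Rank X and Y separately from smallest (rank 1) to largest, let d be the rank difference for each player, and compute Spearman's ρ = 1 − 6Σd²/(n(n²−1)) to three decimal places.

Ranks of variable 1: 3, 2, 5, 8, 7, 4, 1, 6
Ranks of variable 2: 7, 5, 2, 1, 8, 3, 4, 6
d = r₁ − r₂: -4, -3, 3, 7, -1, 1, -3, 0
d²: 16, 9, 9, 49, 1, 1, 9, 0; Σd² = 94
ρ = 1 − 6·94/(8·63) = 1 − 564/504 = -0.119

-0.119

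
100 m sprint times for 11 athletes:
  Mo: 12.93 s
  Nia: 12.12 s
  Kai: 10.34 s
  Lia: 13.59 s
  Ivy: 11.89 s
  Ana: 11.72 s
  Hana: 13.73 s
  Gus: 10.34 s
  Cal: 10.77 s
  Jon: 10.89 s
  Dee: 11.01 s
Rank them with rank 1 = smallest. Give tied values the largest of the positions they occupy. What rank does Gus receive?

Sorted (ascending): 10.34, 10.34, 10.77, 10.89, 11.01, 11.72, 11.89, 12.12, 12.93, 13.59, 13.73
The 2 values of 10.34 occupy positions 1–2 → each gets rank 2.
Gus has value 10.34 s → rank 2.

2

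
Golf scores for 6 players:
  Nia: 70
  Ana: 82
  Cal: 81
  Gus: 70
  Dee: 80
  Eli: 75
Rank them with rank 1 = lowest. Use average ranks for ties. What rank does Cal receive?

Sorted (ascending): 70, 70, 75, 80, 81, 82
The 2 values of 70 occupy positions 1–2 → average rank (1+2)/2 = 1.5.
Cal has value 81 → rank 5.

5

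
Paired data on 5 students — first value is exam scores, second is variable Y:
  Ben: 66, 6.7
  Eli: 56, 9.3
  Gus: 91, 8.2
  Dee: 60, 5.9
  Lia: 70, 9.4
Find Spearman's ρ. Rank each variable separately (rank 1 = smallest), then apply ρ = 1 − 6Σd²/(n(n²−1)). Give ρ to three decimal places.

0.200

Ranks of variable 1: 3, 1, 5, 2, 4
Ranks of variable 2: 2, 4, 3, 1, 5
d = r₁ − r₂: 1, -3, 2, 1, -1
d²: 1, 9, 4, 1, 1; Σd² = 16
ρ = 1 − 6·16/(5·24) = 1 − 96/120 = 0.200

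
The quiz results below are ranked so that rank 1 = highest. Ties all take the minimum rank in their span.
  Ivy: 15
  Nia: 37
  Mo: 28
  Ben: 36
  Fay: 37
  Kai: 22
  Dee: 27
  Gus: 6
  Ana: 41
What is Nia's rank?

2

Sorted (descending): 41, 37, 37, 36, 28, 27, 22, 15, 6
The 2 values of 37 occupy positions 2–3 → each gets rank 2.
Nia has value 37 → rank 2.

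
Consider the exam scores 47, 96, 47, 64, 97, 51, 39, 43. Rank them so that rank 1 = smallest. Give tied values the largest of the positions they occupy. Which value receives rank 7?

96

Sorted (ascending): 39, 43, 47, 47, 51, 64, 96, 97
The 2 values of 47 occupy positions 3–4 → each gets rank 4.
Rank 7 → value 96.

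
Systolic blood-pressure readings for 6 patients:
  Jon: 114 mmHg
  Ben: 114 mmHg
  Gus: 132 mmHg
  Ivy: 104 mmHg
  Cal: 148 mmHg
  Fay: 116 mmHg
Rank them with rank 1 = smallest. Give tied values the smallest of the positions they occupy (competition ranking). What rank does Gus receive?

Sorted (ascending): 104, 114, 114, 116, 132, 148
The 2 values of 114 occupy positions 2–3 → each gets rank 2.
Gus has value 132 mmHg → rank 5.

5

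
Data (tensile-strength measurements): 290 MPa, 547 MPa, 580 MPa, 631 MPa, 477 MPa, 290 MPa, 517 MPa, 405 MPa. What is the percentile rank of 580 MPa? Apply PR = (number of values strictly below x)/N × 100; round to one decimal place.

75.0

N = 8.
Strictly below 580: 6. Equal to 580: 1.
PR = 6/8 × 100 = 75.0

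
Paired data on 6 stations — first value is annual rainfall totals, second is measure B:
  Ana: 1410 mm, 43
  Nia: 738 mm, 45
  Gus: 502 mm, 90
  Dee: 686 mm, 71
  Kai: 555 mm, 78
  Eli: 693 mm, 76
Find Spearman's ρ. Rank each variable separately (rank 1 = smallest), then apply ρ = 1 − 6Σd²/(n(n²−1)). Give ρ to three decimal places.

-0.943

Ranks of variable 1: 6, 5, 1, 3, 2, 4
Ranks of variable 2: 1, 2, 6, 3, 5, 4
d = r₁ − r₂: 5, 3, -5, 0, -3, 0
d²: 25, 9, 25, 0, 9, 0; Σd² = 68
ρ = 1 − 6·68/(6·35) = 1 − 408/210 = -0.943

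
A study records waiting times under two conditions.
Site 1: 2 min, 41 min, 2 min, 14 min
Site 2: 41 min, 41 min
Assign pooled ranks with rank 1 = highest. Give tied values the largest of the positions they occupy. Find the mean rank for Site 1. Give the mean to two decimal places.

4.75

Sorted (descending): 41, 41, 41, 14, 2, 2
The 3 values of 41 occupy positions 1–3 → each gets rank 3.
The 2 values of 2 occupy positions 5–6 → each gets rank 6.
Site 1 values → pooled ranks: 2→6, 41→3, 2→6, 14→4
Mean rank = (6 + 3 + 6 + 4) / 4 = 4.75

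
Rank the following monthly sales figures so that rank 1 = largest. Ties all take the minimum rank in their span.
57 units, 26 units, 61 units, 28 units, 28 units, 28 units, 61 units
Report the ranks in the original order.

Sorted (descending): 61, 61, 57, 28, 28, 28, 26
The 2 values of 61 occupy positions 1–2 → each gets rank 1.
The 3 values of 28 occupy positions 4–6 → each gets rank 4.

3, 7, 1, 4, 4, 4, 1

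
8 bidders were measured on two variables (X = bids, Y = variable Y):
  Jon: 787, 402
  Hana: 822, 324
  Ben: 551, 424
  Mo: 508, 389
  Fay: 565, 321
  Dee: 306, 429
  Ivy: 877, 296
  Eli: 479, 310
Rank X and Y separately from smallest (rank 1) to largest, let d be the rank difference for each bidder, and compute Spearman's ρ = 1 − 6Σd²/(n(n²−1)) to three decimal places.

Ranks of variable 1: 6, 7, 4, 3, 5, 1, 8, 2
Ranks of variable 2: 6, 4, 7, 5, 3, 8, 1, 2
d = r₁ − r₂: 0, 3, -3, -2, 2, -7, 7, 0
d²: 0, 9, 9, 4, 4, 49, 49, 0; Σd² = 124
ρ = 1 − 6·124/(8·63) = 1 − 744/504 = -0.476

-0.476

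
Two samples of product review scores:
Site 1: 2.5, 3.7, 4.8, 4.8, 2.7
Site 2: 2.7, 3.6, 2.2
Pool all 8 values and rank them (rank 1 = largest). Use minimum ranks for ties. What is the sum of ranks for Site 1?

Sorted (descending): 4.8, 4.8, 3.7, 3.6, 2.7, 2.7, 2.5, 2.2
The 2 values of 4.8 occupy positions 1–2 → each gets rank 1.
The 2 values of 2.7 occupy positions 5–6 → each gets rank 5.
Site 1 values → pooled ranks: 2.5→7, 3.7→3, 4.8→1, 4.8→1, 2.7→5
Rank sum = 7 + 3 + 1 + 1 + 5 = 17

17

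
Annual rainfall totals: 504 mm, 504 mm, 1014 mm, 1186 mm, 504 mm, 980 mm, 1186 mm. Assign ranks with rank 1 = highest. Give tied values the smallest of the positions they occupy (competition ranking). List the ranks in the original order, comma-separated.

Sorted (descending): 1186, 1186, 1014, 980, 504, 504, 504
The 2 values of 1186 occupy positions 1–2 → each gets rank 1.
The 3 values of 504 occupy positions 5–7 → each gets rank 5.

5, 5, 3, 1, 5, 4, 1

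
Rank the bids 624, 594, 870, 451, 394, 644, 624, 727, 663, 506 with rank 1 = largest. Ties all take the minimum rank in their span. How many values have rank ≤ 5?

Sorted (descending): 870, 727, 663, 644, 624, 624, 594, 506, 451, 394
The 2 values of 624 occupy positions 5–6 → each gets rank 5.
Ranks ≤ 5: {1, 2, 3, 4, 5, 5} → 6 values.

6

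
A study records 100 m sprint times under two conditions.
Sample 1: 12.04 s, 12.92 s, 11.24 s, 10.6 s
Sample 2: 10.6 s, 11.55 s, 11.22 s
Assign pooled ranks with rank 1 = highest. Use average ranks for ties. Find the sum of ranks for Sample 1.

Sorted (descending): 12.92, 12.04, 11.55, 11.24, 11.22, 10.6, 10.6
The 2 values of 10.6 occupy positions 6–7 → average rank (6+7)/2 = 6.5.
Sample 1 values → pooled ranks: 12.04→2, 12.92→1, 11.24→4, 10.6→6.5
Rank sum = 2 + 1 + 4 + 6.5 = 13.5

13.5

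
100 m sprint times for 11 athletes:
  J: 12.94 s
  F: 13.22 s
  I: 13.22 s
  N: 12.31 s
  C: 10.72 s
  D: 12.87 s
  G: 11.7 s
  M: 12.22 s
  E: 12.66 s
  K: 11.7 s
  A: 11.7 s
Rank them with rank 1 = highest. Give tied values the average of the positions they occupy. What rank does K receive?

Sorted (descending): 13.22, 13.22, 12.94, 12.87, 12.66, 12.31, 12.22, 11.7, 11.7, 11.7, 10.72
The 2 values of 13.22 occupy positions 1–2 → average rank (1+2)/2 = 1.5.
The 3 values of 11.7 occupy positions 8–10 → average rank 9.
K has value 11.7 s → rank 9.

9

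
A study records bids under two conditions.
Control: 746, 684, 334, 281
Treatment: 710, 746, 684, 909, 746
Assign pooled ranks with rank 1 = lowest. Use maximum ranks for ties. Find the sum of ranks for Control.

15

Sorted (ascending): 281, 334, 684, 684, 710, 746, 746, 746, 909
The 2 values of 684 occupy positions 3–4 → each gets rank 4.
The 3 values of 746 occupy positions 6–8 → each gets rank 8.
Control values → pooled ranks: 746→8, 684→4, 334→2, 281→1
Rank sum = 8 + 4 + 2 + 1 = 15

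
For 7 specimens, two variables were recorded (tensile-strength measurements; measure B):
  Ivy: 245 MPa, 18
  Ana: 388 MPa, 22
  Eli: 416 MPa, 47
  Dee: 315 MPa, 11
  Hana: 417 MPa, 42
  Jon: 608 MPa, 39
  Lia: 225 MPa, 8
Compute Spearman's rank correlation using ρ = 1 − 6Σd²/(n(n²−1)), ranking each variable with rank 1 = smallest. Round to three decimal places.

0.821

Ranks of variable 1: 2, 4, 5, 3, 6, 7, 1
Ranks of variable 2: 3, 4, 7, 2, 6, 5, 1
d = r₁ − r₂: -1, 0, -2, 1, 0, 2, 0
d²: 1, 0, 4, 1, 0, 4, 0; Σd² = 10
ρ = 1 − 6·10/(7·48) = 1 − 60/336 = 0.821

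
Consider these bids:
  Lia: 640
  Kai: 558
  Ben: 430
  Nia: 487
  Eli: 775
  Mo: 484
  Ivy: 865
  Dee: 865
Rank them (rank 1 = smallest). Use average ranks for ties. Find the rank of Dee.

7.5

Sorted (ascending): 430, 484, 487, 558, 640, 775, 865, 865
The 2 values of 865 occupy positions 7–8 → average rank (7+8)/2 = 7.5.
Dee has value 865 → rank 7.5.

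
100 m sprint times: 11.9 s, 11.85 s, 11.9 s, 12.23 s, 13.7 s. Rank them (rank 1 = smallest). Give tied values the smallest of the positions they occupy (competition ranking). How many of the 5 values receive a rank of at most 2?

3

Sorted (ascending): 11.85, 11.9, 11.9, 12.23, 13.7
The 2 values of 11.9 occupy positions 2–3 → each gets rank 2.
Ranks ≤ 2: {1, 2, 2} → 3 values.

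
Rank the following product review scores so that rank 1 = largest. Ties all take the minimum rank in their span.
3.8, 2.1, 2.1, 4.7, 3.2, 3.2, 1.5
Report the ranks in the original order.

Sorted (descending): 4.7, 3.8, 3.2, 3.2, 2.1, 2.1, 1.5
The 2 values of 3.2 occupy positions 3–4 → each gets rank 3.
The 2 values of 2.1 occupy positions 5–6 → each gets rank 5.

2, 5, 5, 1, 3, 3, 7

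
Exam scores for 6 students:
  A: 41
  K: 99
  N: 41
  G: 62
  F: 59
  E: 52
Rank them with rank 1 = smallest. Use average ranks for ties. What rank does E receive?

Sorted (ascending): 41, 41, 52, 59, 62, 99
The 2 values of 41 occupy positions 1–2 → average rank (1+2)/2 = 1.5.
E has value 52 → rank 3.

3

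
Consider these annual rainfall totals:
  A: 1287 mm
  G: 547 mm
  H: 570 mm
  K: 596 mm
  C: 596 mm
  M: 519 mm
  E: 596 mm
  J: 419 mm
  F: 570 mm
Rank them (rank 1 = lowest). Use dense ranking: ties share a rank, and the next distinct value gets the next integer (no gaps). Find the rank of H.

Sorted (ascending): 419, 519, 547, 570, 570, 596, 596, 596, 1287
The 2 values of 570 share dense rank 4.
The 3 values of 596 share dense rank 5.
Remaining distinct values take the next consecutive integers.
H has value 570 mm → rank 4.

4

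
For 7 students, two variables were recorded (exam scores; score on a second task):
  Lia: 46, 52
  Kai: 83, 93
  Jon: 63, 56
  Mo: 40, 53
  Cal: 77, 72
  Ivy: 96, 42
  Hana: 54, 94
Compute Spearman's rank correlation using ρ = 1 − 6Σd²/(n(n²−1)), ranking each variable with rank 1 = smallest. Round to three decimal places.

0.000

Ranks of variable 1: 2, 6, 4, 1, 5, 7, 3
Ranks of variable 2: 2, 6, 4, 3, 5, 1, 7
d = r₁ − r₂: 0, 0, 0, -2, 0, 6, -4
d²: 0, 0, 0, 4, 0, 36, 16; Σd² = 56
ρ = 1 − 6·56/(7·48) = 1 − 336/336 = 0.000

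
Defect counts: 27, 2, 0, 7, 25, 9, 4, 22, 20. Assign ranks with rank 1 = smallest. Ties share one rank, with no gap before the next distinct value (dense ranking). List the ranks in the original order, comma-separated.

9, 2, 1, 4, 8, 5, 3, 7, 6

Sorted (ascending): 0, 2, 4, 7, 9, 20, 22, 25, 27
No ties — each value takes its position as its rank.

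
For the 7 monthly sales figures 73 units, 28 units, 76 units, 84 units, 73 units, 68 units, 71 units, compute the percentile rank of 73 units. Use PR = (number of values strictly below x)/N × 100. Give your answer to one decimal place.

42.9

N = 7.
Strictly below 73: 3. Equal to 73: 2.
PR = 3/7 × 100 = 42.9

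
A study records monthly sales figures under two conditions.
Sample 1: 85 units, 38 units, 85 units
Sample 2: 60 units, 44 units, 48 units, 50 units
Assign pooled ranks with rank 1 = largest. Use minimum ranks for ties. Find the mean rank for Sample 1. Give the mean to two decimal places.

3.00

Sorted (descending): 85, 85, 60, 50, 48, 44, 38
The 2 values of 85 occupy positions 1–2 → each gets rank 1.
Sample 1 values → pooled ranks: 85→1, 38→7, 85→1
Mean rank = (1 + 7 + 1) / 3 = 3.00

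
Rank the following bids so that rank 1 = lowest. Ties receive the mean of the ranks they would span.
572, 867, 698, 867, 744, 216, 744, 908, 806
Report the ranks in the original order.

2, 7.5, 3, 7.5, 4.5, 1, 4.5, 9, 6

Sorted (ascending): 216, 572, 698, 744, 744, 806, 867, 867, 908
The 2 values of 744 occupy positions 4–5 → average rank (4+5)/2 = 4.5.
The 2 values of 867 occupy positions 7–8 → average rank (7+8)/2 = 7.5.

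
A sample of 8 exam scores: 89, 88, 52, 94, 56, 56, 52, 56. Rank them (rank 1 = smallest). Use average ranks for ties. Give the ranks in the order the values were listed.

Sorted (ascending): 52, 52, 56, 56, 56, 88, 89, 94
The 2 values of 52 occupy positions 1–2 → average rank (1+2)/2 = 1.5.
The 3 values of 56 occupy positions 3–5 → average rank 4.

7, 6, 1.5, 8, 4, 4, 1.5, 4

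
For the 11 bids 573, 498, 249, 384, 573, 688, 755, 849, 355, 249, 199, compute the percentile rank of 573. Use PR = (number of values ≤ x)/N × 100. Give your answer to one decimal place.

N = 11.
Strictly below 573: 6. Equal to 573: 2.
PR = 8/11 × 100 = 72.7

72.7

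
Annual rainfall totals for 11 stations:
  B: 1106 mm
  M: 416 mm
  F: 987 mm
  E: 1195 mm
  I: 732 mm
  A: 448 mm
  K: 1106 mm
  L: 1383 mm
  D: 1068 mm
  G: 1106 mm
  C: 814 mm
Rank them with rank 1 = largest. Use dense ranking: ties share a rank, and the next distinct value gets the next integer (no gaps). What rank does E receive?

2

Sorted (descending): 1383, 1195, 1106, 1106, 1106, 1068, 987, 814, 732, 448, 416
The 3 values of 1106 share dense rank 3.
Remaining distinct values take the next consecutive integers.
E has value 1195 mm → rank 2.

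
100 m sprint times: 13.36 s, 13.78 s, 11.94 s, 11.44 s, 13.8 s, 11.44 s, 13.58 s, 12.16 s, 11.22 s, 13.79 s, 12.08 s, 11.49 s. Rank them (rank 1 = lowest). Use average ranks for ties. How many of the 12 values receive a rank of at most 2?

1

Sorted (ascending): 11.22, 11.44, 11.44, 11.49, 11.94, 12.08, 12.16, 13.36, 13.58, 13.78, 13.79, 13.8
The 2 values of 11.44 occupy positions 2–3 → average rank (2+3)/2 = 2.5.
Ranks ≤ 2: {1} → 1 value.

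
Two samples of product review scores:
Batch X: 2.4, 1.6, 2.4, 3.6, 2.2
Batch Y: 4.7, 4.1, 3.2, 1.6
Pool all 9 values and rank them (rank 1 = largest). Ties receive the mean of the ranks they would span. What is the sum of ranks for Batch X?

Sorted (descending): 4.7, 4.1, 3.6, 3.2, 2.4, 2.4, 2.2, 1.6, 1.6
The 2 values of 2.4 occupy positions 5–6 → average rank (5+6)/2 = 5.5.
The 2 values of 1.6 occupy positions 8–9 → average rank (8+9)/2 = 8.5.
Batch X values → pooled ranks: 2.4→5.5, 1.6→8.5, 2.4→5.5, 3.6→3, 2.2→7
Rank sum = 5.5 + 8.5 + 5.5 + 3 + 7 = 29.5

29.5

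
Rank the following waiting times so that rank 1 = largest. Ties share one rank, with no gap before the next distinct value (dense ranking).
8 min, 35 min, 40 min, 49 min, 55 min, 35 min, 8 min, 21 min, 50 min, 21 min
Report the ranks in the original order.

Sorted (descending): 55, 50, 49, 40, 35, 35, 21, 21, 8, 8
The 2 values of 35 share dense rank 5.
The 2 values of 21 share dense rank 6.
The 2 values of 8 share dense rank 7.
Remaining distinct values take the next consecutive integers.

7, 5, 4, 3, 1, 5, 7, 6, 2, 6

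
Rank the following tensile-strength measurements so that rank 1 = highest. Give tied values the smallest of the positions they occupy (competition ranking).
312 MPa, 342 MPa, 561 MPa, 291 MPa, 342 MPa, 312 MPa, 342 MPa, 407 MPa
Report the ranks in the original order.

6, 3, 1, 8, 3, 6, 3, 2

Sorted (descending): 561, 407, 342, 342, 342, 312, 312, 291
The 3 values of 342 occupy positions 3–5 → each gets rank 3.
The 2 values of 312 occupy positions 6–7 → each gets rank 6.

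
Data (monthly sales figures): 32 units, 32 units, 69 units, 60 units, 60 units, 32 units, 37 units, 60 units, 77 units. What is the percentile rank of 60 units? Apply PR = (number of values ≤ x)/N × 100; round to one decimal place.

77.8

N = 9.
Strictly below 60: 4. Equal to 60: 3.
PR = 7/9 × 100 = 77.8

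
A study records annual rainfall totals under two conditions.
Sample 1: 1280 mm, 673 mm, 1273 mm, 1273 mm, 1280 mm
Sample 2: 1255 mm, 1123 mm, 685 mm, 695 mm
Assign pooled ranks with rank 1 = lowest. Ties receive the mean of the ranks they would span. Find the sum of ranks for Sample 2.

14

Sorted (ascending): 673, 685, 695, 1123, 1255, 1273, 1273, 1280, 1280
The 2 values of 1273 occupy positions 6–7 → average rank (6+7)/2 = 6.5.
The 2 values of 1280 occupy positions 8–9 → average rank (8+9)/2 = 8.5.
Sample 2 values → pooled ranks: 1255→5, 1123→4, 685→2, 695→3
Rank sum = 5 + 4 + 2 + 3 = 14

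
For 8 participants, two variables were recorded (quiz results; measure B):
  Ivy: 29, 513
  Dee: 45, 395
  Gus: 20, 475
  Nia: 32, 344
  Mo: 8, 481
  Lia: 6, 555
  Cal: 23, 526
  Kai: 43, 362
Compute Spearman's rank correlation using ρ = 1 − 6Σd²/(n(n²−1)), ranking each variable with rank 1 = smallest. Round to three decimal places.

-0.714

Ranks of variable 1: 5, 8, 3, 6, 2, 1, 4, 7
Ranks of variable 2: 6, 3, 4, 1, 5, 8, 7, 2
d = r₁ − r₂: -1, 5, -1, 5, -3, -7, -3, 5
d²: 1, 25, 1, 25, 9, 49, 9, 25; Σd² = 144
ρ = 1 − 6·144/(8·63) = 1 − 864/504 = -0.714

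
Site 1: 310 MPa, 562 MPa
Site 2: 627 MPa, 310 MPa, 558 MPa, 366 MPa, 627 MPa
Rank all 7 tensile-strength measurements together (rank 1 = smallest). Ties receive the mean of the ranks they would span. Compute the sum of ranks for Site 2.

21.5

Sorted (ascending): 310, 310, 366, 558, 562, 627, 627
The 2 values of 310 occupy positions 1–2 → average rank (1+2)/2 = 1.5.
The 2 values of 627 occupy positions 6–7 → average rank (6+7)/2 = 6.5.
Site 2 values → pooled ranks: 627→6.5, 310→1.5, 558→4, 366→3, 627→6.5
Rank sum = 6.5 + 1.5 + 4 + 3 + 6.5 = 21.5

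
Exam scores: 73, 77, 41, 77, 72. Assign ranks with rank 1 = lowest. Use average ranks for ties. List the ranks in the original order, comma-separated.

3, 4.5, 1, 4.5, 2

Sorted (ascending): 41, 72, 73, 77, 77
The 2 values of 77 occupy positions 4–5 → average rank (4+5)/2 = 4.5.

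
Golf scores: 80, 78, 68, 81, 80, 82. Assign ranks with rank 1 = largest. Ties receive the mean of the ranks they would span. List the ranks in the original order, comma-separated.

3.5, 5, 6, 2, 3.5, 1

Sorted (descending): 82, 81, 80, 80, 78, 68
The 2 values of 80 occupy positions 3–4 → average rank (3+4)/2 = 3.5.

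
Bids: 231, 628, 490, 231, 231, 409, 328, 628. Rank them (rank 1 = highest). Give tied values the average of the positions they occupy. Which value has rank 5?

Sorted (descending): 628, 628, 490, 409, 328, 231, 231, 231
The 2 values of 628 occupy positions 1–2 → average rank (1+2)/2 = 1.5.
The 3 values of 231 occupy positions 6–8 → average rank 7.
Rank 5 → value 328.

328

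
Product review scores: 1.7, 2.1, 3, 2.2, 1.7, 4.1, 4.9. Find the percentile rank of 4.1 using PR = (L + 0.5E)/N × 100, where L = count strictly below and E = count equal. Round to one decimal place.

N = 7.
Strictly below 4.1: 5. Equal to 4.1: 1.
PR = (5 + 0.5·1)/7 × 100 = 78.6

78.6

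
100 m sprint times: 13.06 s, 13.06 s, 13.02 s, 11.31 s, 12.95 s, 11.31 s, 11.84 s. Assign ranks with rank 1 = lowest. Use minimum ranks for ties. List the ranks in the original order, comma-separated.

Sorted (ascending): 11.31, 11.31, 11.84, 12.95, 13.02, 13.06, 13.06
The 2 values of 11.31 occupy positions 1–2 → each gets rank 1.
The 2 values of 13.06 occupy positions 6–7 → each gets rank 6.

6, 6, 5, 1, 4, 1, 3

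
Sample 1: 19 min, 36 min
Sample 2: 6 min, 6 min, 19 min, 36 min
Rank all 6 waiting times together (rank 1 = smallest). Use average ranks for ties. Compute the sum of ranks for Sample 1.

Sorted (ascending): 6, 6, 19, 19, 36, 36
The 2 values of 6 occupy positions 1–2 → average rank (1+2)/2 = 1.5.
The 2 values of 19 occupy positions 3–4 → average rank (3+4)/2 = 3.5.
The 2 values of 36 occupy positions 5–6 → average rank (5+6)/2 = 5.5.
Sample 1 values → pooled ranks: 19→3.5, 36→5.5
Rank sum = 3.5 + 5.5 = 9

9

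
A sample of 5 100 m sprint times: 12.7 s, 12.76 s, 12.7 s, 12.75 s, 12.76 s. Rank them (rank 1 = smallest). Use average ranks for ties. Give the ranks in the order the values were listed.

Sorted (ascending): 12.7, 12.7, 12.75, 12.76, 12.76
The 2 values of 12.7 occupy positions 1–2 → average rank (1+2)/2 = 1.5.
The 2 values of 12.76 occupy positions 4–5 → average rank (4+5)/2 = 4.5.

1.5, 4.5, 1.5, 3, 4.5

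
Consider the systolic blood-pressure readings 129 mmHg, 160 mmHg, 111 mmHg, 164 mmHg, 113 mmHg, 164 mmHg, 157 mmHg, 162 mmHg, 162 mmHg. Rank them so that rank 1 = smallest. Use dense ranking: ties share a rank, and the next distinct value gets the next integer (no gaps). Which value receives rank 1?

111

Sorted (ascending): 111, 113, 129, 157, 160, 162, 162, 164, 164
The 2 values of 162 share dense rank 6.
The 2 values of 164 share dense rank 7.
Remaining distinct values take the next consecutive integers.
Rank 1 → value 111.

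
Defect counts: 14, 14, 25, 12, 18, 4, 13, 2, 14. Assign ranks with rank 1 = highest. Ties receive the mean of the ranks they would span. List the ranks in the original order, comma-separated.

4, 4, 1, 7, 2, 8, 6, 9, 4

Sorted (descending): 25, 18, 14, 14, 14, 13, 12, 4, 2
The 3 values of 14 occupy positions 3–5 → average rank 4.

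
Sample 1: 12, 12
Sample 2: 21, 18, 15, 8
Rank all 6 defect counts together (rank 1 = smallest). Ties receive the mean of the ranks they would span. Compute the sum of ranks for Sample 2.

16

Sorted (ascending): 8, 12, 12, 15, 18, 21
The 2 values of 12 occupy positions 2–3 → average rank (2+3)/2 = 2.5.
Sample 2 values → pooled ranks: 21→6, 18→5, 15→4, 8→1
Rank sum = 6 + 5 + 4 + 1 = 16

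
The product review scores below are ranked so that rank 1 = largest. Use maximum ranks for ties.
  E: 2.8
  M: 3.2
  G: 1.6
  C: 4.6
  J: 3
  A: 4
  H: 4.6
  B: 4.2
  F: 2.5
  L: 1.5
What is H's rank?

2

Sorted (descending): 4.6, 4.6, 4.2, 4, 3.2, 3, 2.8, 2.5, 1.6, 1.5
The 2 values of 4.6 occupy positions 1–2 → each gets rank 2.
H has value 4.6 → rank 2.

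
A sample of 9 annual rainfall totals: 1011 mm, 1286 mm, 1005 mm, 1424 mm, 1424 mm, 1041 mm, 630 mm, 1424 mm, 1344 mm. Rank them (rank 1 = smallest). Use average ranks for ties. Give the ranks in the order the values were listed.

3, 5, 2, 8, 8, 4, 1, 8, 6

Sorted (ascending): 630, 1005, 1011, 1041, 1286, 1344, 1424, 1424, 1424
The 3 values of 1424 occupy positions 7–9 → average rank 8.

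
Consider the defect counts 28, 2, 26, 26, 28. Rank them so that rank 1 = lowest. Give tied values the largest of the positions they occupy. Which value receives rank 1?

Sorted (ascending): 2, 26, 26, 28, 28
The 2 values of 26 occupy positions 2–3 → each gets rank 3.
The 2 values of 28 occupy positions 4–5 → each gets rank 5.
Rank 1 → value 2.

2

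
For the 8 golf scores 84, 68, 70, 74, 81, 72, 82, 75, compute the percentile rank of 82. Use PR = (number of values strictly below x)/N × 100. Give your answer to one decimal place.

75.0

N = 8.
Strictly below 82: 6. Equal to 82: 1.
PR = 6/8 × 100 = 75.0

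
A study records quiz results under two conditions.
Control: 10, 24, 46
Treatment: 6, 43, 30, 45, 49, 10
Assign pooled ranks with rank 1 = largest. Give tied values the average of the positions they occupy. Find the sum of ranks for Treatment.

Sorted (descending): 49, 46, 45, 43, 30, 24, 10, 10, 6
The 2 values of 10 occupy positions 7–8 → average rank (7+8)/2 = 7.5.
Treatment values → pooled ranks: 6→9, 43→4, 30→5, 45→3, 49→1, 10→7.5
Rank sum = 9 + 4 + 5 + 3 + 1 + 7.5 = 29.5

29.5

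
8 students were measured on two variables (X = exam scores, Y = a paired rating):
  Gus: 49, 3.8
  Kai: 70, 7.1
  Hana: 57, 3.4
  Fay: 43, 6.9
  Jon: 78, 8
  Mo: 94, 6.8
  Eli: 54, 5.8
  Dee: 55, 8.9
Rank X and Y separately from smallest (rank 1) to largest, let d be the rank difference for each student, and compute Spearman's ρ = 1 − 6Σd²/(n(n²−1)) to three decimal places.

0.238

Ranks of variable 1: 2, 6, 5, 1, 7, 8, 3, 4
Ranks of variable 2: 2, 6, 1, 5, 7, 4, 3, 8
d = r₁ − r₂: 0, 0, 4, -4, 0, 4, 0, -4
d²: 0, 0, 16, 16, 0, 16, 0, 16; Σd² = 64
ρ = 1 − 6·64/(8·63) = 1 − 384/504 = 0.238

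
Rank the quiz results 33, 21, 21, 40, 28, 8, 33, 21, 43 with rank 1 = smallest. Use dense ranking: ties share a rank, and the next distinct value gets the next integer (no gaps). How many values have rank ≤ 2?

4

Sorted (ascending): 8, 21, 21, 21, 28, 33, 33, 40, 43
The 3 values of 21 share dense rank 2.
The 2 values of 33 share dense rank 4.
Remaining distinct values take the next consecutive integers.
Ranks ≤ 2: {1, 2, 2, 2} → 4 values.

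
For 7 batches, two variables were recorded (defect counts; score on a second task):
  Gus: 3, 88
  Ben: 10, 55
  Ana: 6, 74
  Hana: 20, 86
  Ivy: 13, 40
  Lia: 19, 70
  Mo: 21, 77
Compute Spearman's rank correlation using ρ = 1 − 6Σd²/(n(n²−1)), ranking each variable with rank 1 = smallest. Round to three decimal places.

Ranks of variable 1: 1, 3, 2, 6, 4, 5, 7
Ranks of variable 2: 7, 2, 4, 6, 1, 3, 5
d = r₁ − r₂: -6, 1, -2, 0, 3, 2, 2
d²: 36, 1, 4, 0, 9, 4, 4; Σd² = 58
ρ = 1 − 6·58/(7·48) = 1 − 348/336 = -0.036

-0.036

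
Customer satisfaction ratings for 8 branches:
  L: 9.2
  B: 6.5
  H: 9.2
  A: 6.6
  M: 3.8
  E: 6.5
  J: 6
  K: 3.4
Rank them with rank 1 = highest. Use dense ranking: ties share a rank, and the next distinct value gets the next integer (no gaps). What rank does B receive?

3

Sorted (descending): 9.2, 9.2, 6.6, 6.5, 6.5, 6, 3.8, 3.4
The 2 values of 9.2 share dense rank 1.
The 2 values of 6.5 share dense rank 3.
Remaining distinct values take the next consecutive integers.
B has value 6.5 → rank 3.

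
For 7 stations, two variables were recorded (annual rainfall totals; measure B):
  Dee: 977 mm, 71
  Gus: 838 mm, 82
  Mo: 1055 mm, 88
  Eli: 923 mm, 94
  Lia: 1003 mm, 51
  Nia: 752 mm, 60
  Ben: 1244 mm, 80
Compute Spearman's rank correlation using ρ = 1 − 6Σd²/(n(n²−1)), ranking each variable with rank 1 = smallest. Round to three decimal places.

Ranks of variable 1: 4, 2, 6, 3, 5, 1, 7
Ranks of variable 2: 3, 5, 6, 7, 1, 2, 4
d = r₁ − r₂: 1, -3, 0, -4, 4, -1, 3
d²: 1, 9, 0, 16, 16, 1, 9; Σd² = 52
ρ = 1 − 6·52/(7·48) = 1 − 312/336 = 0.071

0.071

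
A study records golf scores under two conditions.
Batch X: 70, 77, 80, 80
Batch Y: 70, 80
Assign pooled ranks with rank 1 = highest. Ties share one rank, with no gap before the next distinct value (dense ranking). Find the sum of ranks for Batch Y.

4

Sorted (descending): 80, 80, 80, 77, 70, 70
The 3 values of 80 share dense rank 1.
The 2 values of 70 share dense rank 3.
Remaining distinct values take the next consecutive integers.
Batch Y values → pooled ranks: 70→3, 80→1
Rank sum = 3 + 1 = 4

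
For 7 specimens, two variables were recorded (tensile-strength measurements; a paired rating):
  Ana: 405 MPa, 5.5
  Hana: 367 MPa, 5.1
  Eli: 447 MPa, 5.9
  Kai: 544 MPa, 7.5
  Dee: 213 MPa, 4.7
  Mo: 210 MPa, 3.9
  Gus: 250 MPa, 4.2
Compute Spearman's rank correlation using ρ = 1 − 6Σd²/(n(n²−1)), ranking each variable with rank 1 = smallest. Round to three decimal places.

0.964

Ranks of variable 1: 5, 4, 6, 7, 2, 1, 3
Ranks of variable 2: 5, 4, 6, 7, 3, 1, 2
d = r₁ − r₂: 0, 0, 0, 0, -1, 0, 1
d²: 0, 0, 0, 0, 1, 0, 1; Σd² = 2
ρ = 1 − 6·2/(7·48) = 1 − 12/336 = 0.964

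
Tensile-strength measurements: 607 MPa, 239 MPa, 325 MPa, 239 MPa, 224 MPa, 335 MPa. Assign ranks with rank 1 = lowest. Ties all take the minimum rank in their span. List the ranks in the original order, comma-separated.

6, 2, 4, 2, 1, 5

Sorted (ascending): 224, 239, 239, 325, 335, 607
The 2 values of 239 occupy positions 2–3 → each gets rank 2.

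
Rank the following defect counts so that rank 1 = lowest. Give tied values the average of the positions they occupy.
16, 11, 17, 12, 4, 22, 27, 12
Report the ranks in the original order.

5, 2, 6, 3.5, 1, 7, 8, 3.5

Sorted (ascending): 4, 11, 12, 12, 16, 17, 22, 27
The 2 values of 12 occupy positions 3–4 → average rank (3+4)/2 = 3.5.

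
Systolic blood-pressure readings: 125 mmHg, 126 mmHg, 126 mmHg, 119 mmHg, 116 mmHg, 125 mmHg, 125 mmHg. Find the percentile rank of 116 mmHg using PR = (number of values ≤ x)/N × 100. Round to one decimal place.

N = 7.
Strictly below 116: 0. Equal to 116: 1.
PR = 1/7 × 100 = 14.3

14.3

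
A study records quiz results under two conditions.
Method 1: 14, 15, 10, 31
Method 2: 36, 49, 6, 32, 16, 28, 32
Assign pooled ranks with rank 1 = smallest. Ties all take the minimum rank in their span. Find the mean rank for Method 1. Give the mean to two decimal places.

Sorted (ascending): 6, 10, 14, 15, 16, 28, 31, 32, 32, 36, 49
The 2 values of 32 occupy positions 8–9 → each gets rank 8.
Method 1 values → pooled ranks: 14→3, 15→4, 10→2, 31→7
Mean rank = (3 + 4 + 2 + 7) / 4 = 4.00

4.00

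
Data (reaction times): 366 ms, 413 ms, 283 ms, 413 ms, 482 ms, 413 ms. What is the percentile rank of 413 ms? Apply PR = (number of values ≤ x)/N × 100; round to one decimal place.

N = 6.
Strictly below 413: 2. Equal to 413: 3.
PR = 5/6 × 100 = 83.3

83.3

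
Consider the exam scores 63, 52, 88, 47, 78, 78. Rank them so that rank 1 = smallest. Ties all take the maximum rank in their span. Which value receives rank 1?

47

Sorted (ascending): 47, 52, 63, 78, 78, 88
The 2 values of 78 occupy positions 4–5 → each gets rank 5.
Rank 1 → value 47.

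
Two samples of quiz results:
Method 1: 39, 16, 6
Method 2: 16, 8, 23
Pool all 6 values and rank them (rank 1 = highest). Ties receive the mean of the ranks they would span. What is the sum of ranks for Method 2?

Sorted (descending): 39, 23, 16, 16, 8, 6
The 2 values of 16 occupy positions 3–4 → average rank (3+4)/2 = 3.5.
Method 2 values → pooled ranks: 16→3.5, 8→5, 23→2
Rank sum = 3.5 + 5 + 2 = 10.5

10.5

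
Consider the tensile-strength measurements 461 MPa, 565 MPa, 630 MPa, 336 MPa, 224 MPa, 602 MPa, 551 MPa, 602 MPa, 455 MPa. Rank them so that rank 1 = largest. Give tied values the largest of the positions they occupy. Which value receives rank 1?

630

Sorted (descending): 630, 602, 602, 565, 551, 461, 455, 336, 224
The 2 values of 602 occupy positions 2–3 → each gets rank 3.
Rank 1 → value 630.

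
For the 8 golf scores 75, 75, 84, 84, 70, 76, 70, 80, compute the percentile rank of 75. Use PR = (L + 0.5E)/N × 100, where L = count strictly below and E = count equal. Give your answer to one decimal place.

37.5

N = 8.
Strictly below 75: 2. Equal to 75: 2.
PR = (2 + 0.5·2)/8 × 100 = 37.5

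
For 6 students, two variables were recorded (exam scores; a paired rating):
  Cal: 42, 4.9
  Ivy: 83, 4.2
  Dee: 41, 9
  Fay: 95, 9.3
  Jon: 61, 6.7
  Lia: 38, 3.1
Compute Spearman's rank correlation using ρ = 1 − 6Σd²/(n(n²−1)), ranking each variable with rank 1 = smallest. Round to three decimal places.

0.486

Ranks of variable 1: 3, 5, 2, 6, 4, 1
Ranks of variable 2: 3, 2, 5, 6, 4, 1
d = r₁ − r₂: 0, 3, -3, 0, 0, 0
d²: 0, 9, 9, 0, 0, 0; Σd² = 18
ρ = 1 − 6·18/(6·35) = 1 − 108/210 = 0.486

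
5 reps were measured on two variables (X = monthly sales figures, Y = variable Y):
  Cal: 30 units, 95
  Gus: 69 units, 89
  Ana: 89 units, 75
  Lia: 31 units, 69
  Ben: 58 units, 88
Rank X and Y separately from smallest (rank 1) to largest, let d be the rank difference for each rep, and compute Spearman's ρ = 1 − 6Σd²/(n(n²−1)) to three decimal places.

Ranks of variable 1: 1, 4, 5, 2, 3
Ranks of variable 2: 5, 4, 2, 1, 3
d = r₁ − r₂: -4, 0, 3, 1, 0
d²: 16, 0, 9, 1, 0; Σd² = 26
ρ = 1 − 6·26/(5·24) = 1 − 156/120 = -0.300

-0.300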